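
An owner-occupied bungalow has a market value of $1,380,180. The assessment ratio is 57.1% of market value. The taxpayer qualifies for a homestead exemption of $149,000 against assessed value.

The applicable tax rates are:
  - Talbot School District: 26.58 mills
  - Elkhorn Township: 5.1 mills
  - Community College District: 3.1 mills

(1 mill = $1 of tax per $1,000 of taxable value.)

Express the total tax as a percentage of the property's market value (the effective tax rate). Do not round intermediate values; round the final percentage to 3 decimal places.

Assessed value = $1,380,180 × 0.571 = $788,082.78
Taxable value = $788,082.78 − $149,000 = $639,082.78
Talbot School District: $639,082.78 × 0.02658 = $16,986.8202924
Elkhorn Township: $639,082.78 × 0.0051 = $3,259.322178
Community College District: $639,082.78 × 0.0031 = $1,981.156618
Total tax = $22,227.2990884
Effective rate = $22,227.2990884 ÷ $1,380,180 = 1.610% of market value

1.610%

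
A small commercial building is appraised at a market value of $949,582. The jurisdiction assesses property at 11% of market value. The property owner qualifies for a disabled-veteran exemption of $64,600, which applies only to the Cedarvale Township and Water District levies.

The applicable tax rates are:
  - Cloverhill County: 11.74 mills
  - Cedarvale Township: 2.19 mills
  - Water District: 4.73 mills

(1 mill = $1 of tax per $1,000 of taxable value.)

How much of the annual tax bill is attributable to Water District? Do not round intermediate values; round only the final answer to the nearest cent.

$188.51

Assessed value = $949,582 × 0.11 = $104,454.02
Water District taxable value = $104,454.02 − $64,600 = $39,854.02
Water District levy = $39,854.02 × 0.00473 = $188.5095146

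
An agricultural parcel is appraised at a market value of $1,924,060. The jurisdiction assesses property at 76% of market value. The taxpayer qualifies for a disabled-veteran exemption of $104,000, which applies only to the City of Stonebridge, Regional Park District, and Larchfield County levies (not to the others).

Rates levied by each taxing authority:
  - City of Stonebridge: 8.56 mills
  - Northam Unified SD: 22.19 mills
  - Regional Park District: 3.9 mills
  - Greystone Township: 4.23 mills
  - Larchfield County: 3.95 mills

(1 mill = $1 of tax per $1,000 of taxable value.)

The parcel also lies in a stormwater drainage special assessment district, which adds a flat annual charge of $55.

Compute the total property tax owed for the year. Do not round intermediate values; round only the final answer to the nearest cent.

$60,978.05

Assessed value = $1,924,060 × 0.76 = $1,462,285.6
City of Stonebridge: ($1,462,285.6 − $104,000) × 0.00856 = $1,358,285.6 × 0.00856 = $11,626.924736
Northam Unified SD: $1,462,285.6 × 0.02219 = $32,448.117464
Regional Park District: ($1,462,285.6 − $104,000) × 0.0039 = $1,358,285.6 × 0.0039 = $5,297.31384
Greystone Township: $1,462,285.6 × 0.00423 = $6,185.468088
Larchfield County: ($1,462,285.6 − $104,000) × 0.00395 = $1,358,285.6 × 0.00395 = $5,365.22812
Levies subtotal = $60,923.052248
Total = $60,923.052248 + $55 = $60,978.052248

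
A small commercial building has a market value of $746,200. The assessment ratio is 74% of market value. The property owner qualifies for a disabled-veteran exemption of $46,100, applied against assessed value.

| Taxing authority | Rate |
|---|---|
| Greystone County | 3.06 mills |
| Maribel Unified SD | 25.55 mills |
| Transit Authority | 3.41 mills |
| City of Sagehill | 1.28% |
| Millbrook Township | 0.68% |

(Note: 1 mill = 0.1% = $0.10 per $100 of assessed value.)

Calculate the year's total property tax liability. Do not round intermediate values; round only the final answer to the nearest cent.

Assessed value = $746,200 × 0.74 = $552,188
Taxable value = $552,188 − $46,100 = $506,088
Greystone County: $506,088 × 0.00306 = $1,548.62928
Maribel Unified SD: $506,088 × 0.02555 = $12,930.5484
Transit Authority: $506,088 × 0.00341 = $1,725.76008
City of Sagehill: $506,088 × 0.0128 = $6,477.9264
Millbrook Township: $506,088 × 0.0068 = $3,441.3984
Total = $26,124.26256

$26,124.26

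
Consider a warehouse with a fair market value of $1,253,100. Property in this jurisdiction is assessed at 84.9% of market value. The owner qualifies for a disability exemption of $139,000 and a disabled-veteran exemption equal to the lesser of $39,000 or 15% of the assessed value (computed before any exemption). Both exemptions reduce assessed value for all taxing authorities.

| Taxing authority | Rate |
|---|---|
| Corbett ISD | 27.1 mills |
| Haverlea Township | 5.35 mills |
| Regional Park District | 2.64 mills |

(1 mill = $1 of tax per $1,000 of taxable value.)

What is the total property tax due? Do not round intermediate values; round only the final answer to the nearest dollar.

Assessed value = $1,253,100 × 0.849 = $1,063,881.9
Disabled-veteran exemption = min($39,000, 15% × $1,063,881.9) = min($39,000, $159,582.285) = $39,000 (dollar cap binds)
Taxable value = $1,063,881.9 − $139,000 − $39,000 = $885,881.9
Corbett ISD: $885,881.9 × 0.0271 = $24,007.39949
Haverlea Township: $885,881.9 × 0.00535 = $4,739.468165
Regional Park District: $885,881.9 × 0.00264 = $2,338.728216
Total = $31,085.595871

$31,086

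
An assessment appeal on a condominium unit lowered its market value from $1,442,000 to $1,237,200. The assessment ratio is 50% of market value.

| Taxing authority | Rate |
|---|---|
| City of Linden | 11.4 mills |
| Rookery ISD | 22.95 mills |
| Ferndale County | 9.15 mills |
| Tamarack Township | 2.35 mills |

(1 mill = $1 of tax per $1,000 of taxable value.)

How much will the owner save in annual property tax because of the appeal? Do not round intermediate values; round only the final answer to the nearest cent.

$4,695.04

Old assessed value = $1,442,000 × 0.5 = $721,000
New assessed value = $1,237,200 × 0.5 = $618,600
Combined rate = 0.0114 + 0.02295 + 0.00915 + 0.00235 = 0.04585
Old tax = $721,000 × 0.04585 = $33,057.85
New tax = $618,600 × 0.04585 = $28,362.81
Reduction = $33,057.85 − $28,362.81 = $4,695.04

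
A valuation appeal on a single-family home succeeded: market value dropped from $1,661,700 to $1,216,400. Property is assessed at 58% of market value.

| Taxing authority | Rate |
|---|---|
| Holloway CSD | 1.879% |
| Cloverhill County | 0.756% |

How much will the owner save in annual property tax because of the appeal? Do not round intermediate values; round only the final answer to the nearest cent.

Old assessed value = $1,661,700 × 0.58 = $963,786
New assessed value = $1,216,400 × 0.58 = $705,512
Combined rate = 0.01879 + 0.00756 = 0.02635
Old tax = $963,786 × 0.02635 = $25,395.7611
New tax = $705,512 × 0.02635 = $18,590.2412
Reduction = $25,395.7611 − $18,590.2412 = $6,805.5199

$6,805.52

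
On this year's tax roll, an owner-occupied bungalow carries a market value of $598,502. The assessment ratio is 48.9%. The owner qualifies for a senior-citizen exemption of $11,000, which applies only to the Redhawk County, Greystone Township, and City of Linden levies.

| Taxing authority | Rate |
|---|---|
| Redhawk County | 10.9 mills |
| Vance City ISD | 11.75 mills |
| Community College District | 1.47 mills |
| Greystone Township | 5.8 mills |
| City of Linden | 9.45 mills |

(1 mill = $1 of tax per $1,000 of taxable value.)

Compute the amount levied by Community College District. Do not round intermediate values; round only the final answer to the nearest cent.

$430.22

Assessed value = $598,502 × 0.489 = $292,667.478
Community College District taxable value = $292,667.478 (exemption does not apply)
Community College District levy = $292,667.478 × 0.00147 = $430.22119266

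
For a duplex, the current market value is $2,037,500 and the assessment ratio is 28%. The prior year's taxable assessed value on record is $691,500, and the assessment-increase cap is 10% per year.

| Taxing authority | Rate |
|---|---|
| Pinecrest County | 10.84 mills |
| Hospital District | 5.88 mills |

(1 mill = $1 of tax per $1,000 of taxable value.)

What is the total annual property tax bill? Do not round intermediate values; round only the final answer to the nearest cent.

$9,538.76

Uncapped assessed value = $2,037,500 × 0.28 = $570,500
Cap limit = $691,500 × 1.1 = $760,650
Taxable assessed value = min($570,500, $760,650) = $570,500 (cap does not bind)
Pinecrest County: $570,500 × 0.01084 = $6,184.22
Hospital District: $570,500 × 0.00588 = $3,354.54
Total = $9,538.76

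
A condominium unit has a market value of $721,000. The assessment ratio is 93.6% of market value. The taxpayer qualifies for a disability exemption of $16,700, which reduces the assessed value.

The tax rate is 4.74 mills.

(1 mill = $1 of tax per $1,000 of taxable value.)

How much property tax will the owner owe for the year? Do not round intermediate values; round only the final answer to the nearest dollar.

$3,120

Assessed value = $721,000 × 0.936 = $674,856
Taxable value = $674,856 − $16,700 = $658,156
Tax = $658,156 × 0.00474 = $3,119.65944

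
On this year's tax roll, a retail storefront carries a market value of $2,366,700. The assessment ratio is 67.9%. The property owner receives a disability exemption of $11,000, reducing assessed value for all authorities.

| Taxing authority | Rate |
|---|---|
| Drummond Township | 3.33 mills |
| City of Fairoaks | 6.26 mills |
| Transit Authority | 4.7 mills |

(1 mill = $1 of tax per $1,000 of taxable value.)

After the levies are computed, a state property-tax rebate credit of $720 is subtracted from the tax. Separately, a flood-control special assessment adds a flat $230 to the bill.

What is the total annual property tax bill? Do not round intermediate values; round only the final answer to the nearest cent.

Assessed value = $2,366,700 × 0.679 = $1,606,989.3
Taxable value = $1,606,989.3 − $11,000 = $1,595,989.3
Drummond Township: $1,595,989.3 × 0.00333 = $5,314.644369
City of Fairoaks: $1,595,989.3 × 0.00626 = $9,990.893018
Transit Authority: $1,595,989.3 × 0.0047 = $7,501.14971
Levies subtotal = $22,806.687097
After credit = $22,806.687097 − $720 = $22,086.687097
Total = $22,086.687097 + $230 = $22,316.687097

$22,316.69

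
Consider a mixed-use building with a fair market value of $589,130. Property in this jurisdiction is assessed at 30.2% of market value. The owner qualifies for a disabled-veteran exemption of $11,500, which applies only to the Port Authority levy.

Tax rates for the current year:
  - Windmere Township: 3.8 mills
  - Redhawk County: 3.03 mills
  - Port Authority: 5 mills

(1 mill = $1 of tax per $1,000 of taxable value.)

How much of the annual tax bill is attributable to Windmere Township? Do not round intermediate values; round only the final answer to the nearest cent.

$676.09

Assessed value = $589,130 × 0.302 = $177,917.26
Windmere Township taxable value = $177,917.26 (exemption does not apply)
Windmere Township levy = $177,917.26 × 0.0038 = $676.085588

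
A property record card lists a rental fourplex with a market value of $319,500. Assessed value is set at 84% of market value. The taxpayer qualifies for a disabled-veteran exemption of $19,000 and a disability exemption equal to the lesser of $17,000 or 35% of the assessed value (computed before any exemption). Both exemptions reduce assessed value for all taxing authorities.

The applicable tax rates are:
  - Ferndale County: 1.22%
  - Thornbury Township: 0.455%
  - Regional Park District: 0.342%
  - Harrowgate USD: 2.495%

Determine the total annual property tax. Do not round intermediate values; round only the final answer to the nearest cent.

Assessed value = $319,500 × 0.84 = $268,380
Disability exemption = min($17,000, 35% × $268,380) = min($17,000, $93,933) = $17,000 (dollar cap binds)
Taxable value = $268,380 − $19,000 − $17,000 = $232,380
Ferndale County: $232,380 × 0.0122 = $2,835.036
Thornbury Township: $232,380 × 0.00455 = $1,057.329
Regional Park District: $232,380 × 0.00342 = $794.7396
Harrowgate USD: $232,380 × 0.02495 = $5,797.881
Total = $10,484.9856

$10,484.99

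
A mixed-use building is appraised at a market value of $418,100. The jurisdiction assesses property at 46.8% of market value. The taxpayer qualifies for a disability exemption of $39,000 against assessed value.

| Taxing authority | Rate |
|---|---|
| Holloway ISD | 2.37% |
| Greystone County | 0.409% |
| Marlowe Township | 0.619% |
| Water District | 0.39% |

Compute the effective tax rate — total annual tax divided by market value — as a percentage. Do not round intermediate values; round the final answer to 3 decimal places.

Assessed value = $418,100 × 0.468 = $195,670.8
Taxable value = $195,670.8 − $39,000 = $156,670.8
Holloway ISD: $156,670.8 × 0.0237 = $3,713.09796
Greystone County: $156,670.8 × 0.00409 = $640.783572
Marlowe Township: $156,670.8 × 0.00619 = $969.792252
Water District: $156,670.8 × 0.0039 = $611.01612
Total tax = $5,934.689904
Effective rate = $5,934.689904 ÷ $418,100 = 1.419% of market value

1.419%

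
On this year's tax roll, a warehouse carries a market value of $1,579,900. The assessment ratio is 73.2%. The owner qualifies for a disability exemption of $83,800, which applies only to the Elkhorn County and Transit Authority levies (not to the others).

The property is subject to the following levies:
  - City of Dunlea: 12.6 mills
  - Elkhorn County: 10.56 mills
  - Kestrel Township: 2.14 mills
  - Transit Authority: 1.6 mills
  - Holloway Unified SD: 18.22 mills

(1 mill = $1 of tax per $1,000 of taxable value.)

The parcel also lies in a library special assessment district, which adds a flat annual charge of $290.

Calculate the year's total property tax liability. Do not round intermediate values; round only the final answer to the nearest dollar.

$51,452

Assessed value = $1,579,900 × 0.732 = $1,156,486.8
City of Dunlea: $1,156,486.8 × 0.0126 = $14,571.73368
Elkhorn County: ($1,156,486.8 − $83,800) × 0.01056 = $1,072,686.8 × 0.01056 = $11,327.572608
Kestrel Township: $1,156,486.8 × 0.00214 = $2,474.881752
Transit Authority: ($1,156,486.8 − $83,800) × 0.0016 = $1,072,686.8 × 0.0016 = $1,716.29888
Holloway Unified SD: $1,156,486.8 × 0.01822 = $21,071.189496
Levies subtotal = $51,161.676416
Total = $51,161.676416 + $290 = $51,451.676416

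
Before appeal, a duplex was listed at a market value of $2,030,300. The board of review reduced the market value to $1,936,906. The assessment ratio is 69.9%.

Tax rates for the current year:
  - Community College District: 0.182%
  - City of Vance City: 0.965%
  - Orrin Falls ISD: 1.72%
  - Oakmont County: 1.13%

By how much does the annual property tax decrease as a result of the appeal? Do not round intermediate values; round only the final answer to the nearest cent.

$2,609.34

Old assessed value = $2,030,300 × 0.699 = $1,419,179.7
New assessed value = $1,936,906 × 0.699 = $1,353,897.294
Combined rate = 0.00182 + 0.00965 + 0.0172 + 0.0113 = 0.03997
Old tax = $1,419,179.7 × 0.03997 = $56,724.612609
New tax = $1,353,897.294 × 0.03997 = $54,115.27484118
Reduction = $56,724.612609 − $54,115.27484118 = $2,609.33776782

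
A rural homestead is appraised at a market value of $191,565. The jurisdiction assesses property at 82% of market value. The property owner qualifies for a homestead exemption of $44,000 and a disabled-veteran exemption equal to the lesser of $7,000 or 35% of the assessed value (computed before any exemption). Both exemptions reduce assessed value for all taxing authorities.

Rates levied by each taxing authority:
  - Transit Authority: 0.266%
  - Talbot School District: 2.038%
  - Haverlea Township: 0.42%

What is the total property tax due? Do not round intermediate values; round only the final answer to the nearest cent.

$2,889.71

Assessed value = $191,565 × 0.82 = $157,083.3
Disabled-veteran exemption = min($7,000, 35% × $157,083.3) = min($7,000, $54,979.155) = $7,000 (dollar cap binds)
Taxable value = $157,083.3 − $44,000 − $7,000 = $106,083.3
Transit Authority: $106,083.3 × 0.00266 = $282.181578
Talbot School District: $106,083.3 × 0.02038 = $2,161.977654
Haverlea Township: $106,083.3 × 0.0042 = $445.54986
Total = $2,889.709092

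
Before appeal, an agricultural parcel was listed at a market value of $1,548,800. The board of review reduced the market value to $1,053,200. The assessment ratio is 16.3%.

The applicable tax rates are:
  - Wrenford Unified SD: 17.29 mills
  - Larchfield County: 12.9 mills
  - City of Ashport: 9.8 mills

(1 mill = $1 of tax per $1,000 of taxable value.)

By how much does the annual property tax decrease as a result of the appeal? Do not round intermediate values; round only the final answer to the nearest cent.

$3,230.50

Old assessed value = $1,548,800 × 0.163 = $252,454.4
New assessed value = $1,053,200 × 0.163 = $171,671.6
Combined rate = 0.01729 + 0.0129 + 0.0098 = 0.03999
Old tax = $252,454.4 × 0.03999 = $10,095.651456
New tax = $171,671.6 × 0.03999 = $6,865.147284
Reduction = $10,095.651456 − $6,865.147284 = $3,230.504172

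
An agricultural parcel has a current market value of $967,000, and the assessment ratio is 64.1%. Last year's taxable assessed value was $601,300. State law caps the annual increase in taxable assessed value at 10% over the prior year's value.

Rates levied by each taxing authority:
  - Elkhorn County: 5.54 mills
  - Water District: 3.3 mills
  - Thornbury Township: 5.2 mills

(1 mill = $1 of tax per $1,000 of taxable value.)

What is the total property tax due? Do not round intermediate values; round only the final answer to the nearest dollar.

Uncapped assessed value = $967,000 × 0.641 = $619,847
Cap limit = $601,300 × 1.1 = $661,430
Taxable assessed value = min($619,847, $661,430) = $619,847 (cap does not bind)
Elkhorn County: $619,847 × 0.00554 = $3,433.95238
Water District: $619,847 × 0.0033 = $2,045.4951
Thornbury Township: $619,847 × 0.0052 = $3,223.2044
Total = $8,702.65188

$8,703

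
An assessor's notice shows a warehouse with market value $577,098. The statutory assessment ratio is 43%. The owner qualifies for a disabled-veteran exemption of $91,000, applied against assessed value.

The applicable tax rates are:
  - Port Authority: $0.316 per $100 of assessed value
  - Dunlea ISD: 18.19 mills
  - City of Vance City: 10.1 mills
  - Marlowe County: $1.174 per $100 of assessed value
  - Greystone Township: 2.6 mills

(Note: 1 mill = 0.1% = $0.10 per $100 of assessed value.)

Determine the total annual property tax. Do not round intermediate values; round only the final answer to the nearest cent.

$7,196.00

Assessed value = $577,098 × 0.43 = $248,152.14
Taxable value = $248,152.14 − $91,000 = $157,152.14
Port Authority: $157,152.14 × 0.00316 = $496.6007624
Dunlea ISD: $157,152.14 × 0.01819 = $2,858.5974266
City of Vance City: $157,152.14 × 0.0101 = $1,587.236614
Marlowe County: $157,152.14 × 0.01174 = $1,844.9661236
Greystone Township: $157,152.14 × 0.0026 = $408.595564
Total = $7,195.9964906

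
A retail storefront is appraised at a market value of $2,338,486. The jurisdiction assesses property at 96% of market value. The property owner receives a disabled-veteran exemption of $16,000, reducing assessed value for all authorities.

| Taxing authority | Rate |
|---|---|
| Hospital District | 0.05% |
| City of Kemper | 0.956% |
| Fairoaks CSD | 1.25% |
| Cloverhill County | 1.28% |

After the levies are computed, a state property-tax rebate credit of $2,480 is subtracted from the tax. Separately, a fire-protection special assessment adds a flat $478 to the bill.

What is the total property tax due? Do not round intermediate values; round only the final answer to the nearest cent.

$76,813.55

Assessed value = $2,338,486 × 0.96 = $2,244,946.56
Taxable value = $2,244,946.56 − $16,000 = $2,228,946.56
Hospital District: $2,228,946.56 × 0.0005 = $1,114.47328
City of Kemper: $2,228,946.56 × 0.00956 = $21,308.7291136
Fairoaks CSD: $2,228,946.56 × 0.0125 = $27,861.832
Cloverhill County: $2,228,946.56 × 0.0128 = $28,530.515968
Levies subtotal = $78,815.5503616
After credit = $78,815.5503616 − $2,480 = $76,335.5503616
Total = $76,335.5503616 + $478 = $76,813.5503616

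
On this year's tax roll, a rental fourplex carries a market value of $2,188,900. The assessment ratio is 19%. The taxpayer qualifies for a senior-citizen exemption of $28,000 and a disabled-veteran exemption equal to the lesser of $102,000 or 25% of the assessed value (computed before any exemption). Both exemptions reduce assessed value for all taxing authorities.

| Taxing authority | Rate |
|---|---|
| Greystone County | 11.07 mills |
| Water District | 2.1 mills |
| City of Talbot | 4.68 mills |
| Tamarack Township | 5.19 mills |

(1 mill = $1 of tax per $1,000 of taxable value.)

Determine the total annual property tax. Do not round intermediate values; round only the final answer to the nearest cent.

$6,586.93

Assessed value = $2,188,900 × 0.19 = $415,891
Disabled-veteran exemption = min($102,000, 25% × $415,891) = min($102,000, $103,972.75) = $102,000 (dollar cap binds)
Taxable value = $415,891 − $28,000 − $102,000 = $285,891
Greystone County: $285,891 × 0.01107 = $3,164.81337
Water District: $285,891 × 0.0021 = $600.3711
City of Talbot: $285,891 × 0.00468 = $1,337.96988
Tamarack Township: $285,891 × 0.00519 = $1,483.77429
Total = $6,586.92864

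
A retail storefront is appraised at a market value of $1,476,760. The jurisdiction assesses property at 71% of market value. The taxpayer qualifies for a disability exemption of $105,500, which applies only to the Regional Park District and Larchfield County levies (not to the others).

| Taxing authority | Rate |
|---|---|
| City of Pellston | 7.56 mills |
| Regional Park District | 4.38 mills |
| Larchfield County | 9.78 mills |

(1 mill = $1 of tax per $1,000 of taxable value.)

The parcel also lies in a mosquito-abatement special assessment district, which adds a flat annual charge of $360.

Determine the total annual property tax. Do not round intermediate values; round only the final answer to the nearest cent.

Assessed value = $1,476,760 × 0.71 = $1,048,499.6
City of Pellston: $1,048,499.6 × 0.00756 = $7,926.656976
Regional Park District: ($1,048,499.6 − $105,500) × 0.00438 = $942,999.6 × 0.00438 = $4,130.338248
Larchfield County: ($1,048,499.6 − $105,500) × 0.00978 = $942,999.6 × 0.00978 = $9,222.536088
Levies subtotal = $21,279.531312
Total = $21,279.531312 + $360 = $21,639.531312

$21,639.53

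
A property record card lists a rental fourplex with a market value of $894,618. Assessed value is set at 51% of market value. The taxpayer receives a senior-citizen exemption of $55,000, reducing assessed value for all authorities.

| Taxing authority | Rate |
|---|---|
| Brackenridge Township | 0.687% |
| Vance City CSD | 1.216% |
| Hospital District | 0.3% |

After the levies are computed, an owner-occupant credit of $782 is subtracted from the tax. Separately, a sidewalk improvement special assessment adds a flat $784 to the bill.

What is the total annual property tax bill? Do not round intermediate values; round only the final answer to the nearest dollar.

$8,842

Assessed value = $894,618 × 0.51 = $456,255.18
Taxable value = $456,255.18 − $55,000 = $401,255.18
Brackenridge Township: $401,255.18 × 0.00687 = $2,756.6230866
Vance City CSD: $401,255.18 × 0.01216 = $4,879.2629888
Hospital District: $401,255.18 × 0.003 = $1,203.76554
Levies subtotal = $8,839.6516154
After credit = $8,839.6516154 − $782 = $8,057.6516154
Total = $8,057.6516154 + $784 = $8,841.6516154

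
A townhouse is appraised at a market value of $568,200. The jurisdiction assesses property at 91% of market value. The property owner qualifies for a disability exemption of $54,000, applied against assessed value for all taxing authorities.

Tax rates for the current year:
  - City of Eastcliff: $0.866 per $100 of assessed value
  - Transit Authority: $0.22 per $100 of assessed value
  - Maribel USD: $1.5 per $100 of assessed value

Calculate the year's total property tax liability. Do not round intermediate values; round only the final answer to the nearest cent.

$11,974.78

Assessed value = $568,200 × 0.91 = $517,062
Taxable value = $517,062 − $54,000 = $463,062
City of Eastcliff: $463,062 × 0.00866 = $4,010.11692
Transit Authority: $463,062 × 0.0022 = $1,018.7364
Maribel USD: $463,062 × 0.015 = $6,945.93
Total = $4,010.11692 + $1,018.7364 + $6,945.93 = $11,974.78332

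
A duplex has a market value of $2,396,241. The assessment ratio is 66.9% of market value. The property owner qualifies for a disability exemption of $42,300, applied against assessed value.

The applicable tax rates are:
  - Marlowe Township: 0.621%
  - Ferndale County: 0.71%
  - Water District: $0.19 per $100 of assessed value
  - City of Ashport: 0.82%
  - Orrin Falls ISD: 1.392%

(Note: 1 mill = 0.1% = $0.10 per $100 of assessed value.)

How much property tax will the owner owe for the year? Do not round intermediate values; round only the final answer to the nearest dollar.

Assessed value = $2,396,241 × 0.669 = $1,603,085.229
Taxable value = $1,603,085.229 − $42,300 = $1,560,785.229
Marlowe Township: $1,560,785.229 × 0.00621 = $9,692.47627209
Ferndale County: $1,560,785.229 × 0.0071 = $11,081.5751259
Water District: $1,560,785.229 × 0.0019 = $2,965.4919351
City of Ashport: $1,560,785.229 × 0.0082 = $12,798.4388778
Orrin Falls ISD: $1,560,785.229 × 0.01392 = $21,726.13038768
Total = $58,264.11259857

$58,264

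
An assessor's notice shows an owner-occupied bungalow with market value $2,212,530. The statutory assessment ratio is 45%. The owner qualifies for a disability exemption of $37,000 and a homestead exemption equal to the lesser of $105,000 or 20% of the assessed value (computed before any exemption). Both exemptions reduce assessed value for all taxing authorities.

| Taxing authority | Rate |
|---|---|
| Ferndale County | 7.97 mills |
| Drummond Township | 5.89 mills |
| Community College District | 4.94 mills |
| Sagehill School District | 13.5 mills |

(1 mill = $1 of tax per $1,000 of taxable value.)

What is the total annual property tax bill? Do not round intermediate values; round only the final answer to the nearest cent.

$27,572.52

Assessed value = $2,212,530 × 0.45 = $995,638.5
Homestead exemption = min($105,000, 20% × $995,638.5) = min($105,000, $199,127.7) = $105,000 (dollar cap binds)
Taxable value = $995,638.5 − $37,000 − $105,000 = $853,638.5
Ferndale County: $853,638.5 × 0.00797 = $6,803.498845
Drummond Township: $853,638.5 × 0.00589 = $5,027.930765
Community College District: $853,638.5 × 0.00494 = $4,216.97419
Sagehill School District: $853,638.5 × 0.0135 = $11,524.11975
Total = $27,572.52355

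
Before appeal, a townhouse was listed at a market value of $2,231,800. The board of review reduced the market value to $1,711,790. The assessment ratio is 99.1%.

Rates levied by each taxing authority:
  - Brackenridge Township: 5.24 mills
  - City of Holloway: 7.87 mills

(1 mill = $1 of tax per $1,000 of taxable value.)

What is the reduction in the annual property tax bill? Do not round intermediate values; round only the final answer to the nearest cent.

Old assessed value = $2,231,800 × 0.991 = $2,211,713.8
New assessed value = $1,711,790 × 0.991 = $1,696,383.89
Combined rate = 0.00524 + 0.00787 = 0.01311
Old tax = $2,211,713.8 × 0.01311 = $28,995.567918
New tax = $1,696,383.89 × 0.01311 = $22,239.5927979
Reduction = $28,995.567918 − $22,239.5927979 = $6,755.9751201

$6,755.98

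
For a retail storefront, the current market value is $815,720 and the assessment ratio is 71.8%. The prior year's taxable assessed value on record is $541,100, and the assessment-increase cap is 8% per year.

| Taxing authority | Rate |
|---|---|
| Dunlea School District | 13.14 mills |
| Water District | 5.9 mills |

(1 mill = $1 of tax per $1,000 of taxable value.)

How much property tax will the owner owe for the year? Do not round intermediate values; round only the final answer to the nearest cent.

Uncapped assessed value = $815,720 × 0.718 = $585,686.96
Cap limit = $541,100 × 1.08 = $584,388
Taxable assessed value = min($585,686.96, $584,388) = $584,388 (cap binds)
Dunlea School District: $584,388 × 0.01314 = $7,678.85832
Water District: $584,388 × 0.0059 = $3,447.8892
Total = $11,126.74752

$11,126.75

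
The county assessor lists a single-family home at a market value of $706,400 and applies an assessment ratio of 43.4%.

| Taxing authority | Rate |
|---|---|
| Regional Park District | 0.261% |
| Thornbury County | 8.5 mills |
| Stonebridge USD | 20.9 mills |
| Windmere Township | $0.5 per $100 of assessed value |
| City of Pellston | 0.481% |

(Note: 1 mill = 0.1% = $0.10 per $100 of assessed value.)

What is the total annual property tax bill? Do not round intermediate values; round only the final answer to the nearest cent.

Assessed value = $706,400 × 0.434 = $306,577.6
Regional Park District: $306,577.6 × 0.00261 = $800.167536
Thornbury County: $306,577.6 × 0.0085 = $2,605.9096
Stonebridge USD: $306,577.6 × 0.0209 = $6,407.47184
Windmere Township: $306,577.6 × 0.005 = $1,532.888
City of Pellston: $306,577.6 × 0.00481 = $1,474.638256
Total = $12,821.075232

$12,821.08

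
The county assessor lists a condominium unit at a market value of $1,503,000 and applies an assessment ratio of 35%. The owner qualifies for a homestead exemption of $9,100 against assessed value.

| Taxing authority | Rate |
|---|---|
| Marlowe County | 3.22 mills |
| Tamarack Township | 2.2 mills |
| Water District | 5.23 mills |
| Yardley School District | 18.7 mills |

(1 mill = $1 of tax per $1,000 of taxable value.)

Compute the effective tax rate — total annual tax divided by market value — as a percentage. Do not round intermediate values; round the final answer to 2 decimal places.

Assessed value = $1,503,000 × 0.35 = $526,050
Taxable value = $526,050 − $9,100 = $516,950
Marlowe County: $516,950 × 0.00322 = $1,664.579
Tamarack Township: $516,950 × 0.0022 = $1,137.29
Water District: $516,950 × 0.00523 = $2,703.6485
Yardley School District: $516,950 × 0.0187 = $9,666.965
Total tax = $15,172.4825
Effective rate = $15,172.4825 ÷ $1,503,000 = 1.01% of market value

1.01%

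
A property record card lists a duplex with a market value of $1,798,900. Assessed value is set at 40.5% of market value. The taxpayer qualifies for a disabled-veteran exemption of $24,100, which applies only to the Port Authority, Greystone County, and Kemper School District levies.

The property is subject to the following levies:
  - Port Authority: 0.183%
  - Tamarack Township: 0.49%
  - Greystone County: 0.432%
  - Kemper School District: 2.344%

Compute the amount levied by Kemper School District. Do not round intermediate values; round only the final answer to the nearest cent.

Assessed value = $1,798,900 × 0.405 = $728,554.5
Kemper School District taxable value = $728,554.5 − $24,100 = $704,454.5
Kemper School District levy = $704,454.5 × 0.02344 = $16,512.41348

$16,512.41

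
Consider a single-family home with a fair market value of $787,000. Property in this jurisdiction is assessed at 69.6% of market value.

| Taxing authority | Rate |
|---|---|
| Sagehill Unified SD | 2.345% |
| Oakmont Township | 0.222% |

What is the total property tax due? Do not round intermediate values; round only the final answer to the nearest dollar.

Assessed value = $787,000 × 0.696 = $547,752
Sagehill Unified SD: $547,752 × 0.02345 = $12,844.7844
Oakmont Township: $547,752 × 0.00222 = $1,216.00944
Total = $12,844.7844 + $1,216.00944 = $14,060.79384

$14,061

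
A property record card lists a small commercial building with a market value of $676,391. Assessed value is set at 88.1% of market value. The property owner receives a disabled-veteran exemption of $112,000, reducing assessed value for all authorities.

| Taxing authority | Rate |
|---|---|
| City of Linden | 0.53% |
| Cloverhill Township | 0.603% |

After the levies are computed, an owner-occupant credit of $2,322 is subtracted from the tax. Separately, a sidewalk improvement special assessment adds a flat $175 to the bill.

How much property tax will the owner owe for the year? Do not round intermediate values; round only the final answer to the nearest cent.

$3,335.59

Assessed value = $676,391 × 0.881 = $595,900.471
Taxable value = $595,900.471 − $112,000 = $483,900.471
City of Linden: $483,900.471 × 0.0053 = $2,564.6724963
Cloverhill Township: $483,900.471 × 0.00603 = $2,917.91984013
Levies subtotal = $5,482.59233643
After credit = $5,482.59233643 − $2,322 = $3,160.59233643
Total = $3,160.59233643 + $175 = $3,335.59233643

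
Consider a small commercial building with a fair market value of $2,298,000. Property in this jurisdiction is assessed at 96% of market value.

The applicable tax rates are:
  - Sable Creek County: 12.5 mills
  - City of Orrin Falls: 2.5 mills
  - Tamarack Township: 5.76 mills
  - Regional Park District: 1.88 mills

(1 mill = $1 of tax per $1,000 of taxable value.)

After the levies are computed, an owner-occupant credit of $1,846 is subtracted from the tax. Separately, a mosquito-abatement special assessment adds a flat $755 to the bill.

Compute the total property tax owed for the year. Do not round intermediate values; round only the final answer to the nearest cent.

$48,854.65

Assessed value = $2,298,000 × 0.96 = $2,206,080
Sable Creek County: $2,206,080 × 0.0125 = $27,576
City of Orrin Falls: $2,206,080 × 0.0025 = $5,515.2
Tamarack Township: $2,206,080 × 0.00576 = $12,707.0208
Regional Park District: $2,206,080 × 0.00188 = $4,147.4304
Levies subtotal = $49,945.6512
After credit = $49,945.6512 − $1,846 = $48,099.6512
Total = $48,099.6512 + $755 = $48,854.6512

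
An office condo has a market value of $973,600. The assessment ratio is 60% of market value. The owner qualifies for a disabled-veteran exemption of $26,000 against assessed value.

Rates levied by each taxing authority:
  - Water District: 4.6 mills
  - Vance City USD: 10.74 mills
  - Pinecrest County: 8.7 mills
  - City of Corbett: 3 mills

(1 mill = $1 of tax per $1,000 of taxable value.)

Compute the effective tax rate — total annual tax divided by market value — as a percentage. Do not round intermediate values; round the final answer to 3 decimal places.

Assessed value = $973,600 × 0.6 = $584,160
Taxable value = $584,160 − $26,000 = $558,160
Water District: $558,160 × 0.0046 = $2,567.536
Vance City USD: $558,160 × 0.01074 = $5,994.6384
Pinecrest County: $558,160 × 0.0087 = $4,855.992
City of Corbett: $558,160 × 0.003 = $1,674.48
Total tax = $15,092.6464
Effective rate = $15,092.6464 ÷ $973,600 = 1.550% of market value

1.550%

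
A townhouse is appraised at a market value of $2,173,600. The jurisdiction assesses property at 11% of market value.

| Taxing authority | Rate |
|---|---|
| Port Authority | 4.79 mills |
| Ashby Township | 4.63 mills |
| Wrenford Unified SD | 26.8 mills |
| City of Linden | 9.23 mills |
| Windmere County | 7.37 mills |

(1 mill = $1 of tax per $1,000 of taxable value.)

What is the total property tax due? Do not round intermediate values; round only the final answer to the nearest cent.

$12,629.05

Assessed value = $2,173,600 × 0.11 = $239,096
Port Authority: $239,096 × 0.00479 = $1,145.26984
Ashby Township: $239,096 × 0.00463 = $1,107.01448
Wrenford Unified SD: $239,096 × 0.0268 = $6,407.7728
City of Linden: $239,096 × 0.00923 = $2,206.85608
Windmere County: $239,096 × 0.00737 = $1,762.13752
Total = $1,145.26984 + $1,107.01448 + $6,407.7728 + $2,206.85608 + $1,762.13752 = $12,629.05072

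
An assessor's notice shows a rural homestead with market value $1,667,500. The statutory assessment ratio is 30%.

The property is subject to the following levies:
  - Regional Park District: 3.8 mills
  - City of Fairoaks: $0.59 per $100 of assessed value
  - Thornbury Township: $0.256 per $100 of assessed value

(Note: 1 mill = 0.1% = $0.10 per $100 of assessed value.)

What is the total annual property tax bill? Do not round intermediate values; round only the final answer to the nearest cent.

$6,133.07

Assessed value = $1,667,500 × 0.3 = $500,250
Regional Park District: $500,250 × 0.0038 = $1,900.95
City of Fairoaks: $500,250 × 0.0059 = $2,951.475
Thornbury Township: $500,250 × 0.00256 = $1,280.64
Total = $6,133.065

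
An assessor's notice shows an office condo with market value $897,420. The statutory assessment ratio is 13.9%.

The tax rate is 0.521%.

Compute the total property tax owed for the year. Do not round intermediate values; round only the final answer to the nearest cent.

Assessed value = $897,420 × 0.139 = $124,741.38
Tax = $124,741.38 × 0.00521 = $649.9025898

$649.90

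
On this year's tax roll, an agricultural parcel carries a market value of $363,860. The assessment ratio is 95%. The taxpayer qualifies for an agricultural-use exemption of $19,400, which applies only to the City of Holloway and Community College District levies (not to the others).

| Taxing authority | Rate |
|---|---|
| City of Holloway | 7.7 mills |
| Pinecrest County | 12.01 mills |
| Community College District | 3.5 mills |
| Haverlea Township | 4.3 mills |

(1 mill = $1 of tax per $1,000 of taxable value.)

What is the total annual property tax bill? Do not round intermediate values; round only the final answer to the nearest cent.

$9,292.02

Assessed value = $363,860 × 0.95 = $345,667
City of Holloway: ($345,667 − $19,400) × 0.0077 = $326,267 × 0.0077 = $2,512.2559
Pinecrest County: $345,667 × 0.01201 = $4,151.46067
Community College District: ($345,667 − $19,400) × 0.0035 = $326,267 × 0.0035 = $1,141.9345
Haverlea Township: $345,667 × 0.0043 = $1,486.3681
Total = $9,292.01917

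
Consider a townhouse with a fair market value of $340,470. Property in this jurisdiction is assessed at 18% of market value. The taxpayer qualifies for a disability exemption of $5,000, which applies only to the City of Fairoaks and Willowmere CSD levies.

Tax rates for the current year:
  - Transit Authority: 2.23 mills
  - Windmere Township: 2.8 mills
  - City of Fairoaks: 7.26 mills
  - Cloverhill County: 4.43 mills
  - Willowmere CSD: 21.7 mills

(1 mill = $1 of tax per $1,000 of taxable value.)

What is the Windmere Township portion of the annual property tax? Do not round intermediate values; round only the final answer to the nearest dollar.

$172

Assessed value = $340,470 × 0.18 = $61,284.6
Windmere Township taxable value = $61,284.6 (exemption does not apply)
Windmere Township levy = $61,284.6 × 0.0028 = $171.59688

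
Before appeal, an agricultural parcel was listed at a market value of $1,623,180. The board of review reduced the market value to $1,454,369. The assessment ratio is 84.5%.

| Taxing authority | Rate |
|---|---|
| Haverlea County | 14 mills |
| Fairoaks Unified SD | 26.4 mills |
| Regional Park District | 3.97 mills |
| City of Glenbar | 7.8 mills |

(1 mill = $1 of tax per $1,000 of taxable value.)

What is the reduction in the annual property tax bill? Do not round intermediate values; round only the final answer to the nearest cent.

$7,441.81

Old assessed value = $1,623,180 × 0.845 = $1,371,587.1
New assessed value = $1,454,369 × 0.845 = $1,228,941.805
Combined rate = 0.014 + 0.0264 + 0.00397 + 0.0078 = 0.05217
Old tax = $1,371,587.1 × 0.05217 = $71,555.699007
New tax = $1,228,941.805 × 0.05217 = $64,113.89396685
Reduction = $71,555.699007 − $64,113.89396685 = $7,441.80504015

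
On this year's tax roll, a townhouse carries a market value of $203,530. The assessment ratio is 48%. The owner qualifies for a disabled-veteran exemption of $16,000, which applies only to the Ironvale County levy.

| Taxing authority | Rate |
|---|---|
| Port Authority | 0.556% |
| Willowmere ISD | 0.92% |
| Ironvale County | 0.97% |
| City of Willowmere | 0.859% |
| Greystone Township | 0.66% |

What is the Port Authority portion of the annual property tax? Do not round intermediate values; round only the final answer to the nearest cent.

Assessed value = $203,530 × 0.48 = $97,694.4
Port Authority taxable value = $97,694.4 (exemption does not apply)
Port Authority levy = $97,694.4 × 0.00556 = $543.180864

$543.18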